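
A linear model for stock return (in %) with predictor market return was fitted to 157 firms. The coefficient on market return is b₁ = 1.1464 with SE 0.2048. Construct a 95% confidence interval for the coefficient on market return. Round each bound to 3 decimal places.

df = n − 2 = 157 − 2 = 155.
t* = t_{0.025, 155} = 1.975387.
Margin = t* × SE = 1.975387 × 0.2048 = 0.40456.
CI: 1.1464 ± 0.40456 → (0.742, 1.551).
With 95% confidence, each one-unit increase in market return is associated with a change of between 0.742 and 1.551 % in stock return.

(0.742, 1.551)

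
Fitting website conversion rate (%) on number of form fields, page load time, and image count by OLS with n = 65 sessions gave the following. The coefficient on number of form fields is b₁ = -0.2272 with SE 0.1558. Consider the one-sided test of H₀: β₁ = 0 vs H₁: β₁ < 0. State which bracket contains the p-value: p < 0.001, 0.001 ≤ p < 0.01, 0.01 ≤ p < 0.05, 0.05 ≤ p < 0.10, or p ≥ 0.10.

0.05 ≤ p < 0.10

t = -0.2272 / 0.1558 = -1.458.
df = n − k − 1 = 65 − 3 − 1 = 61.
One-sided p = P(T_{61} < t) ≈ 0.0749.
So 0.05 ≤ p < 0.10.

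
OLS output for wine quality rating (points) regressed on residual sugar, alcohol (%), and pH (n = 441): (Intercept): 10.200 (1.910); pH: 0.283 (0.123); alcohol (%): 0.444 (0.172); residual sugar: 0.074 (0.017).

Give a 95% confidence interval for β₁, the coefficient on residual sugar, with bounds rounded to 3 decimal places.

(0.041, 0.107)

Read off: b = 0.074, SE = 0.017 for residual sugar.
df = n − k − 1 = 441 − 3 − 1 = 437.
t* = t_{0.025, 437} = 1.965407.
Margin = t* × SE = 1.965407 × 0.017 = 0.03341.
CI: 0.074 ± 0.03341 → (0.041, 0.107).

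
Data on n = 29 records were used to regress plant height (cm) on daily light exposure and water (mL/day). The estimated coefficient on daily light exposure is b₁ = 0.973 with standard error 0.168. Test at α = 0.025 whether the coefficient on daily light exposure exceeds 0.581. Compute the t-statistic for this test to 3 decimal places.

H₀: β₁ = 0.581 vs H₁: β₁ > 0.581.
t = (b₁ − β₁⁰)/SE = (0.973 − 0.581) / 0.168 = 2.333.
df = n − k − 1 = 29 − 2 − 1 = 26.
One-sided p ≈ 0.0138, which is < 0.025, so reject H₀.
There is evidence that the true slope on daily light exposure exceeds 0.581 cm per unit, holding the other predictors fixed.

t = 2.333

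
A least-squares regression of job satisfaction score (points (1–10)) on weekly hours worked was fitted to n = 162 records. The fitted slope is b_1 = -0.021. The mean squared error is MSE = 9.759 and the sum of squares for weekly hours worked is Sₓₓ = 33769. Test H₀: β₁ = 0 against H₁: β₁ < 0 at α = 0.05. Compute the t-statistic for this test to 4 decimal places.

t = -1.2353

SE(b_1) = √(MSE/Sₓₓ) = √(9.759/33769) = 0.0169998.
t = -0.021 / 0.0169998 = -1.2353.
df = n − 2 = 160.
One-sided p ≈ 0.1093, which is ≥ 0.05, so fail to reject H₀.
The data do not give significant evidence that the true slope on weekly hours worked is negative.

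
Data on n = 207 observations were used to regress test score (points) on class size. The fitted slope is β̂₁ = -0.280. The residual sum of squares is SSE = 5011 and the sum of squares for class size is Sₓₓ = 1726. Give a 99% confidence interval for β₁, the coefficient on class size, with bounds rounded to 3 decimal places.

MSE = SSE/(n − 2) = 5011/205 = 24.4439.
SE(β̂₁) = √(MSE/Sₓₓ) = √(24.4439/1726) = 0.119005.
df = n − 2 = 205.
t* = t_{0.005, 205} = 2.600024.
Margin = t* × SE = 2.600024 × 0.119005 = 0.30942.
CI: -0.280 ± 0.30942 → (-0.589, 0.029).
With 99% confidence, each one-unit increase in class size is associated with a change of between -0.589 and 0.029 points in test score.

(-0.589, 0.029)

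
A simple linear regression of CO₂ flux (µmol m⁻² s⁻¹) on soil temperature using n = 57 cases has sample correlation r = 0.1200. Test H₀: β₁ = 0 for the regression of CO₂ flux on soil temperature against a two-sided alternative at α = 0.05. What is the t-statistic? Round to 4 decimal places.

t = r·√(n − 2)/√(1 − r²) = 0.1200·√55/√0.9856 = 0.8964.
df = n − 2 = 55.
Two-sided p ≈ 0.3739, which is ≥ 0.05, so fail to reject H₀.
The data do not give significant evidence of a linear association between soil temperature and CO₂ flux.

t = 0.8964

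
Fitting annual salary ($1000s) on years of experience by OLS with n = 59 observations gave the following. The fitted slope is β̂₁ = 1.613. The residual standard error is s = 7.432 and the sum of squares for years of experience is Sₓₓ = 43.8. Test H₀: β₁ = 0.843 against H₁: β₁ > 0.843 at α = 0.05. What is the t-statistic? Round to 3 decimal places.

t = 0.686

SE(β̂₁) = s/√Sₓₓ = 7.432/√43.8 = 1.12297.
t = (1.613 − 0.843) / 1.12297 = 0.686.
df = n − 2 = 57.
One-sided p ≈ 0.2478, which is ≥ 0.05, so fail to reject H₀.
The data do not give significant evidence that the true slope on years of experience exceeds 0.843 $1000s per unit.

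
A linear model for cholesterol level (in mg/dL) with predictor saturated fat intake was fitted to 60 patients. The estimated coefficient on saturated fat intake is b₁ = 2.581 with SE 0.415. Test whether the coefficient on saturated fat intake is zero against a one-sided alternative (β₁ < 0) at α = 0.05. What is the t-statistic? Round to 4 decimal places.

t = 6.2193

H₀: β₁ = 0 vs H₁: β₁ < 0.
t = (b₁ − β₁⁰)/SE = 2.581 / 0.415 = 6.2193.
df = n − 2 = 60 − 2 = 58.
One-sided p ≈ 1.0000, which is ≥ 0.05, so fail to reject H₀.
The data do not give significant evidence that the true slope on saturated fat intake is negative.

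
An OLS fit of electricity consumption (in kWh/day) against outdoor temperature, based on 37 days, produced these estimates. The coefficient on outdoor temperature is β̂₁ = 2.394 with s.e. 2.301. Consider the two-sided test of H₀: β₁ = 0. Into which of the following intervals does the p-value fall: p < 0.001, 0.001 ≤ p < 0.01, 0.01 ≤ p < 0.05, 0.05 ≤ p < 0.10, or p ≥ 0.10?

p ≥ 0.10

t = 2.394 / 2.301 = 1.040.
df = n − 2 = 37 − 2 = 35.
Two-sided p = 2·P(T_{35} > |t|) ≈ 0.3053.
So p ≥ 0.10.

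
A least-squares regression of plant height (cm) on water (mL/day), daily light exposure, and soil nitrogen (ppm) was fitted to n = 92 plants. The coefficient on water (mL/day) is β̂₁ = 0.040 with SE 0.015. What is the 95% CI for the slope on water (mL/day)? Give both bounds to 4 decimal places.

(0.0102, 0.0698)

df = n − k − 1 = 92 − 3 − 1 = 88.
t* = t_{0.025, 88} = 1.98729.
Margin = t* × SE = 1.98729 × 0.015 = 0.029809.
CI: 0.040 ± 0.029809 → (0.0102, 0.0698).
With 95% confidence, each one-unit increase in water (mL/day) is associated with a change of between 0.0102 and 0.0698 cm in plant height, holding the other predictors fixed.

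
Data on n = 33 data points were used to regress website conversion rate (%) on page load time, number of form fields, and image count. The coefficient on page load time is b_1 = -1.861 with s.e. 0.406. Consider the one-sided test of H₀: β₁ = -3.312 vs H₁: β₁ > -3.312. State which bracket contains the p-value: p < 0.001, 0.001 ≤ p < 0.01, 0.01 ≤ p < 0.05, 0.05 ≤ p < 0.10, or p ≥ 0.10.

t = (-1.861 − (-3.312)) / 0.406 = 3.574.
df = n − k − 1 = 33 − 3 − 1 = 29.
One-sided p = P(T_{29} > t) ≈ 0.0006.
So p < 0.001.

p < 0.001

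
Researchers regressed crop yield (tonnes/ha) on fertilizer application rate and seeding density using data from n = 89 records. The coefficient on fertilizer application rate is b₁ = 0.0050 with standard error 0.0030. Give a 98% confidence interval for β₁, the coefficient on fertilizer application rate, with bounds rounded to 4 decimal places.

(-0.0021, 0.0121)

df = n − k − 1 = 89 − 2 − 1 = 86.
t* = t_{0.01, 86} = 2.370493.
Margin = t* × SE = 2.370493 × 0.0030 = 0.007111.
CI: 0.0050 ± 0.007111 → (-0.0021, 0.0121).
With 98% confidence, each one-unit increase in fertilizer application rate is associated with a change of between -0.0021 and 0.0121 tonnes/ha in crop yield, holding the other predictors fixed.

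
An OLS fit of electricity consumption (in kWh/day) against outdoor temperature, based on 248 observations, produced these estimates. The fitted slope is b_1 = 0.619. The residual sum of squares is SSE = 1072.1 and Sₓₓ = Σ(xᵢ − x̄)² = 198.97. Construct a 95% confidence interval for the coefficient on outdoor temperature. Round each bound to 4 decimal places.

MSE = SSE/(n − 2) = 1072.1/246 = 4.35813.
SE(b_1) = √(MSE/Sₓₓ) = √(4.35813/198.97) = 0.147998.
df = n − 2 = 246.
t* = t_{0.025, 246} = 1.969654.
Margin = t* × SE = 1.969654 × 0.147998 = 0.291505.
CI: 0.619 ± 0.291505 → (0.3275, 0.9105).
With 95% confidence, each one-unit increase in outdoor temperature is associated with a change of between 0.3275 and 0.9105 kWh/day in electricity consumption.

(0.3275, 0.9105)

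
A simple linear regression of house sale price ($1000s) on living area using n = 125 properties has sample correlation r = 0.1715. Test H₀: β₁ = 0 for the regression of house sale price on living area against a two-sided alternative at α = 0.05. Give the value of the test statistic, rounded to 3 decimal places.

t = 1.931

t = r·√(n − 2)/√(1 − r²) = 0.1715·√123/√0.970588 = 1.931.
df = n − 2 = 123.
Two-sided p ≈ 0.0558, which is ≥ 0.05, so fail to reject H₀.
The data do not give significant evidence of a linear association between living area and house sale price.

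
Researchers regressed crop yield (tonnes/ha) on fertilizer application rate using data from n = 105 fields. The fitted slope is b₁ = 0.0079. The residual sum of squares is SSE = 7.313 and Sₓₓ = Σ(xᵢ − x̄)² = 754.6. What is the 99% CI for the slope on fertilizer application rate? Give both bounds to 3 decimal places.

(-0.018, 0.033)

MSE = SSE/(n − 2) = 7.313/103 = 0.071.
SE(b₁) = √(MSE/Sₓₓ) = √(0.071/754.6) = 0.00969998.
df = n − 2 = 103.
t* = t_{0.005, 103} = 2.624407.
Margin = t* × SE = 2.624407 × 0.00969998 = 0.02546.
CI: 0.0079 ± 0.02546 → (-0.018, 0.033).
With 99% confidence, each one-unit increase in fertilizer application rate is associated with a change of between -0.018 and 0.033 tonnes/ha in crop yield.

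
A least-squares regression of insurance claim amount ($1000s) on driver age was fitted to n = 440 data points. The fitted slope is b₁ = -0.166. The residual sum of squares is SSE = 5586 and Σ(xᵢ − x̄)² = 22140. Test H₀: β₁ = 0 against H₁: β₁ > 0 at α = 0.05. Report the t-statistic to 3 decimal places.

MSE = SSE/(n − 2) = 5586/438 = 12.7534.
SE(b₁) = √(MSE/Sₓₓ) = √(12.7534/22140) = 0.0240007.
t = -0.166 / 0.0240007 = -6.916.
df = n − 2 = 438.
One-sided p ≈ 1.0000, which is ≥ 0.05, so fail to reject H₀.
The data do not give significant evidence that the true slope on driver age is positive.

t = -6.916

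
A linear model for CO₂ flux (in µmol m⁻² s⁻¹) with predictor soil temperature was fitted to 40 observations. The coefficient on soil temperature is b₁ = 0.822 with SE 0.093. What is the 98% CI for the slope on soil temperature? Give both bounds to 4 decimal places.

(0.5961, 1.0479)

df = n − 2 = 40 − 2 = 38.
t* = t_{0.01, 38} = 2.428568.
Margin = t* × SE = 2.428568 × 0.093 = 0.225857.
CI: 0.822 ± 0.225857 → (0.5961, 1.0479).
With 98% confidence, each one-unit increase in soil temperature is associated with a change of between 0.5961 and 1.0479 µmol m⁻² s⁻¹ in CO₂ flux.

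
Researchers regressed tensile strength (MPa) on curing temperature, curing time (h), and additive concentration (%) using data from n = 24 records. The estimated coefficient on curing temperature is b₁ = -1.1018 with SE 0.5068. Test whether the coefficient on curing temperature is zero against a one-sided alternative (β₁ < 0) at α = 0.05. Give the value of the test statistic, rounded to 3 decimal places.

t = -2.174

H₀: β₁ = 0 vs H₁: β₁ < 0.
t = (b₁ − β₁⁰)/SE = -1.1018 / 0.5068 = -2.174.
df = n − k − 1 = 24 − 3 − 1 = 20.
One-sided p ≈ 0.0209, which is < 0.05, so reject H₀.
There is evidence that the true slope on curing temperature is negative, holding the other predictors fixed.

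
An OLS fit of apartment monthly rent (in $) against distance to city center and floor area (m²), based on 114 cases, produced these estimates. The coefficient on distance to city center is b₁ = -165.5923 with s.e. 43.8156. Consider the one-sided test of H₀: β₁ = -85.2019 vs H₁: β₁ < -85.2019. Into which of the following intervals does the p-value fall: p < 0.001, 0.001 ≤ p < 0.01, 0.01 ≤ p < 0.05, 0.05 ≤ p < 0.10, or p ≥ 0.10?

t = (-165.5923 − (-85.2019)) / 43.8156 = -1.835.
df = n − k − 1 = 114 − 2 − 1 = 111.
One-sided p = P(T_{111} < t) ≈ 0.0346.
So 0.01 ≤ p < 0.05.

0.01 ≤ p < 0.05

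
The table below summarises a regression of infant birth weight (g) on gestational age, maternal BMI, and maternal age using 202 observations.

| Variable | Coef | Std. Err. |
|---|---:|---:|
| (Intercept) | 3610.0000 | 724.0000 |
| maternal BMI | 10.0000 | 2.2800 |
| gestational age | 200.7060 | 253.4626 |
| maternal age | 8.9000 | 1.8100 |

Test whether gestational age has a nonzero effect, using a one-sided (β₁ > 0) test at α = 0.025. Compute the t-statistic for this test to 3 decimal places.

Read off: b = 200.7060, SE = 253.4626 for gestational age.
H₀: β₁ = 0 vs H₁: β₁ > 0.
t = 200.7060 / 253.4626 = 0.792.
df = n − k − 1 = 202 − 3 − 1 = 198.
One-sided p ≈ 0.2147, which is ≥ 0.025, so fail to reject H₀.
The data do not give significant evidence that the true slope on gestational age is positive, holding the other predictors fixed.

t = 0.792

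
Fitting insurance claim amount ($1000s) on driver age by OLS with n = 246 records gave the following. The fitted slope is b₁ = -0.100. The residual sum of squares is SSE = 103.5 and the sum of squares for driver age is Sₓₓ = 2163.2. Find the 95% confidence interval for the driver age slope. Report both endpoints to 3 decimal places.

MSE = SSE/(n − 2) = 103.5/244 = 0.42418.
SE(b₁) = √(MSE/Sₓₓ) = √(0.42418/2163.2) = 0.0140032.
df = n − 2 = 244.
t* = t_{0.025, 244} = 1.969734.
Margin = t* × SE = 1.969734 × 0.0140032 = 0.02758.
CI: -0.100 ± 0.02758 → (-0.128, -0.072).
With 95% confidence, each one-unit increase in driver age is associated with a change of between -0.128 and -0.072 $1000s in insurance claim amount.

(-0.128, -0.072)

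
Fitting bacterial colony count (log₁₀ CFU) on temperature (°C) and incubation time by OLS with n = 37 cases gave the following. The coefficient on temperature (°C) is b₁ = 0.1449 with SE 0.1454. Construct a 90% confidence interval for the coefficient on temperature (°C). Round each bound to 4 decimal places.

df = n − k − 1 = 37 − 2 − 1 = 34.
t* = t_{0.05, 34} = 1.690924.
Margin = t* × SE = 1.690924 × 0.1454 = 0.245860.
CI: 0.1449 ± 0.245860 → (-0.1010, 0.3908).
With 90% confidence, each one-unit increase in temperature (°C) is associated with a change of between -0.1010 and 0.3908 log₁₀ CFU in bacterial colony count, holding the other predictors fixed.

(-0.1010, 0.3908)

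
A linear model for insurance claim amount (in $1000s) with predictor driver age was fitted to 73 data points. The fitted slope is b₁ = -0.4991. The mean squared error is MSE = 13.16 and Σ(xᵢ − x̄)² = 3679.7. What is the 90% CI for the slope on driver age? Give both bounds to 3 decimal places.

SE(b₁) = √(MSE/Sₓₓ) = √(13.16/3679.7) = 0.0598028.
df = n − 2 = 71.
t* = t_{0.05, 71} = 1.6666.
Margin = t* × SE = 1.6666 × 0.0598028 = 0.09967.
CI: -0.4991 ± 0.09967 → (-0.599, -0.399).
With 90% confidence, each one-unit increase in driver age is associated with a change of between -0.599 and -0.399 $1000s in insurance claim amount.

(-0.599, -0.399)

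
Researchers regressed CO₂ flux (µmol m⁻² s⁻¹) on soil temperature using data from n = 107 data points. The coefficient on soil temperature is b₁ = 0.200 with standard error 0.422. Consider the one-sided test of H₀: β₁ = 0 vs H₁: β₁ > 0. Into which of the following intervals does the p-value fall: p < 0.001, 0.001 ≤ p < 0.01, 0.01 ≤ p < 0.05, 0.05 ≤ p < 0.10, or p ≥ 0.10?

p ≥ 0.10

t = 0.200 / 0.422 = 0.474.
df = n − 2 = 107 − 2 = 105.
One-sided p = P(T_{105} > t) ≈ 0.3183.
So p ≥ 0.10.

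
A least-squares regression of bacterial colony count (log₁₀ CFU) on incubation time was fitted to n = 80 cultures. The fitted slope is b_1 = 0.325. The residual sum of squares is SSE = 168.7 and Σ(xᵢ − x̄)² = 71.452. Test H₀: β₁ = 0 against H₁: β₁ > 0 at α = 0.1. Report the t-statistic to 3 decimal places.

t = 1.868

MSE = SSE/(n − 2) = 168.7/78 = 2.16282.
SE(b_1) = √(MSE/Sₓₓ) = √(2.16282/71.452) = 0.173981.
t = 0.325 / 0.173981 = 1.868.
df = n − 2 = 78.
One-sided p ≈ 0.0328, which is < 0.1, so reject H₀.
There is evidence that the true slope on incubation time is positive.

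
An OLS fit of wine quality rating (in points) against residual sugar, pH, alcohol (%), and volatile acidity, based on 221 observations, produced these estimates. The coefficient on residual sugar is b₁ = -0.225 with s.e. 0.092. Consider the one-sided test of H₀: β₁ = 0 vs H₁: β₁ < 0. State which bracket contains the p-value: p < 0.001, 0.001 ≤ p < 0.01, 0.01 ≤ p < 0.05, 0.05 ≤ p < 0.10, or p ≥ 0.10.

t = -0.225 / 0.092 = -2.446.
df = n − k − 1 = 221 − 4 − 1 = 216.
One-sided p = P(T_{216} < t) ≈ 0.0076.
So 0.001 ≤ p < 0.01.

0.001 ≤ p < 0.01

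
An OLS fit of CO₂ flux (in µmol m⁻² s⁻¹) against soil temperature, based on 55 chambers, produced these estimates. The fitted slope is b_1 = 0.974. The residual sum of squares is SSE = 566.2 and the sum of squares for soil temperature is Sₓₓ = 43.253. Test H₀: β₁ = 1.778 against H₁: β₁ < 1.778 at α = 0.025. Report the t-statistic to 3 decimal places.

t = -1.618

MSE = SSE/(n − 2) = 566.2/53 = 10.683.
SE(b_1) = √(MSE/Sₓₓ) = √(10.683/43.253) = 0.49698.
t = (0.974 − 1.778) / 0.49698 = -1.618.
df = n − 2 = 53.
One-sided p ≈ 0.0558, which is ≥ 0.025, so fail to reject H₀.
The data do not give significant evidence that the true slope on soil temperature is below 1.778 µmol m⁻² s⁻¹ per unit.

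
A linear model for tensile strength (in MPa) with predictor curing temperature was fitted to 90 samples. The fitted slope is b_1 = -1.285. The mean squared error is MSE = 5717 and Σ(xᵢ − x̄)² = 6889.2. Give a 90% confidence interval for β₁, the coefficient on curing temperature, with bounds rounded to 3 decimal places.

SE(b_1) = √(MSE/Sₓₓ) = √(5717/6889.2) = 0.910961.
df = n − 2 = 88.
t* = t_{0.05, 88} = 1.662354.
Margin = t* × SE = 1.662354 × 0.910961 = 1.51434.
CI: -1.285 ± 1.51434 → (-2.799, 0.229).
With 90% confidence, each one-unit increase in curing temperature is associated with a change of between -2.799 and 0.229 MPa in tensile strength.

(-2.799, 0.229)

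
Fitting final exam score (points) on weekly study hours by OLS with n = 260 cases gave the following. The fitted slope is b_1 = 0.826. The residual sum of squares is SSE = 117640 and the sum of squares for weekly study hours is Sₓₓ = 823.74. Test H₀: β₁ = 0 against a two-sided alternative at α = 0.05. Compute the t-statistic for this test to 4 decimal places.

MSE = SSE/(n − 2) = 117640/258 = 455.969.
SE(b_1) = √(MSE/Sₓₓ) = √(455.969/823.74) = 0.743999.
t = 0.826 / 0.743999 = 1.1102.
df = n − 2 = 258.
Two-sided p ≈ 0.2679, which is ≥ 0.05, so fail to reject H₀.
The data do not give significant evidence of an association between weekly study hours and final exam score.

t = 1.1102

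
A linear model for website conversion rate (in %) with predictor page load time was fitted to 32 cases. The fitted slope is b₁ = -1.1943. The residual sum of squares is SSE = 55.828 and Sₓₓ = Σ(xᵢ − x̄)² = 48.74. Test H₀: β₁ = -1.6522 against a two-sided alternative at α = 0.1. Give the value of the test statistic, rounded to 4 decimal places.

t = 2.3434

MSE = SSE/(n − 2) = 55.828/30 = 1.86093.
SE(b₁) = √(MSE/Sₓₓ) = √(1.86093/48.74) = 0.195399.
t = (-1.1943 − (-1.6522)) / 0.195399 = 2.3434.
df = n − 2 = 30.
Two-sided p ≈ 0.0259, which is < 0.1, so reject H₀.
There is evidence that the true slope on page load time differs from -1.6522 % per unit.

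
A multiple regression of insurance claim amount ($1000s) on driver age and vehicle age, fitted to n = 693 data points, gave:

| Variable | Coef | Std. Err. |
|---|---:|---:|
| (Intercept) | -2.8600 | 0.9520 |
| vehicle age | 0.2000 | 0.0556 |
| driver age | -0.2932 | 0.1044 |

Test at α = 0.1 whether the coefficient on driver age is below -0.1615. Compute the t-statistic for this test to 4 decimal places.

Read off: b = -0.2932, SE = 0.1044 for driver age.
H₀: β₁ = -0.1615 vs H₁: β₁ < -0.1615.
t = (-0.2932 − (-0.1615)) / 0.1044 = -1.2615.
df = n − k − 1 = 693 − 2 − 1 = 690.
One-sided p ≈ 0.1038, which is ≥ 0.1, so fail to reject H₀.
The data do not give significant evidence that the true slope on driver age is below -0.1615 $1000s per unit, holding the other predictors fixed.

t = -1.2615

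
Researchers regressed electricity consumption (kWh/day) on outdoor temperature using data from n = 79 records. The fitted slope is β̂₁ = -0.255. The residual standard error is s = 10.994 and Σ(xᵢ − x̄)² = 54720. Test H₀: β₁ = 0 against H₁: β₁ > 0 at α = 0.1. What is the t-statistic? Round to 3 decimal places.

SE(β̂₁) = s/√Sₓₓ = 10.994/√54720 = 0.0469984.
t = -0.255 / 0.0469984 = -5.426.
df = n − 2 = 77.
One-sided p ≈ 1.0000, which is ≥ 0.1, so fail to reject H₀.
The data do not give significant evidence that the true slope on outdoor temperature is positive.

t = -5.426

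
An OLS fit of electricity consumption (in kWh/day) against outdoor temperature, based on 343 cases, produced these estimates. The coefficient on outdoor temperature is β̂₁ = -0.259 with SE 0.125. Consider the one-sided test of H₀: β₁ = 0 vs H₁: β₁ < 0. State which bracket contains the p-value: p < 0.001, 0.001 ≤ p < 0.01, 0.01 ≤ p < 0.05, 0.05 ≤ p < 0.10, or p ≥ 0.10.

t = -0.259 / 0.125 = -2.072.
df = n − 2 = 343 − 2 = 341.
One-sided p = P(T_{341} < t) ≈ 0.0195.
So 0.01 ≤ p < 0.05.

0.01 ≤ p < 0.05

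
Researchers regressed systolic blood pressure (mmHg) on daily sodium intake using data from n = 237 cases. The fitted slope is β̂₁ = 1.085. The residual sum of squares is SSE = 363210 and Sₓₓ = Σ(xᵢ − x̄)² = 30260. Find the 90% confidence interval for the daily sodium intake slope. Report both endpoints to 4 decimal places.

MSE = SSE/(n − 2) = 363210/235 = 1545.57.
SE(β̂₁) = √(MSE/Sₓₓ) = √(1545.57/30260) = 0.226001.
df = n − 2 = 235.
t* = t_{0.05, 235} = 1.651364.
Margin = t* × SE = 1.651364 × 0.226001 = 0.373210.
CI: 1.085 ± 0.373210 → (0.7118, 1.4582).
With 90% confidence, each one-unit increase in daily sodium intake is associated with a change of between 0.7118 and 1.4582 mmHg in systolic blood pressure.

(0.7118, 1.4582)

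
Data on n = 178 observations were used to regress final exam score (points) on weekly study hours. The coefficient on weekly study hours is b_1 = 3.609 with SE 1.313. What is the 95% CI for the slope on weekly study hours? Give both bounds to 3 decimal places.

(1.018, 6.200)

df = n − 2 = 178 − 2 = 176.
t* = t_{0.025, 176} = 1.973534.
Margin = t* × SE = 1.973534 × 1.313 = 2.59125.
CI: 3.609 ± 2.59125 → (1.018, 6.200).
With 95% confidence, each one-unit increase in weekly study hours is associated with a change of between 1.018 and 6.200 points in final exam score.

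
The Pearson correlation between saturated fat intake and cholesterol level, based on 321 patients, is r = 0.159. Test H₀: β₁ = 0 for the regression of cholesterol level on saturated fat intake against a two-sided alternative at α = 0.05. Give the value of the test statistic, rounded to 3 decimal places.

t = r·√(n − 2)/√(1 − r²) = 0.159·√319/√0.974719 = 2.876.
df = n − 2 = 319.
Two-sided p ≈ 0.0043, which is < 0.05, so reject H₀.
There is evidence of a linear association between saturated fat intake and cholesterol level.

t = 2.876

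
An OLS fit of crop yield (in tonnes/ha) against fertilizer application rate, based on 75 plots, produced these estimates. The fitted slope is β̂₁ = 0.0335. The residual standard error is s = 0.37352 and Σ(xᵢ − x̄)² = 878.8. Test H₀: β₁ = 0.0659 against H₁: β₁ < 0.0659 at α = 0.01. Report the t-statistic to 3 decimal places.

t = -2.571

SE(β̂₁) = s/√Sₓₓ = 0.37352/√878.8 = 0.0126.
t = (0.0335 − 0.0659) / 0.0126 = -2.571.
df = n − 2 = 73.
One-sided p ≈ 0.0061, which is < 0.01, so reject H₀.
There is evidence that the true slope on fertilizer application rate is below 0.0659 tonnes/ha per unit.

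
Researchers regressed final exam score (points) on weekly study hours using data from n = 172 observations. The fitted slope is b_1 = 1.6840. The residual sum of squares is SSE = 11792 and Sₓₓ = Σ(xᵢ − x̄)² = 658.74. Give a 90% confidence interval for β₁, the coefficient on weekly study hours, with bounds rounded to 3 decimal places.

(1.147, 2.221)

MSE = SSE/(n − 2) = 11792/170 = 69.3647.
SE(b_1) = √(MSE/Sₓₓ) = √(69.3647/658.74) = 0.324498.
df = n − 2 = 170.
t* = t_{0.05, 170} = 1.653866.
Margin = t* × SE = 1.653866 × 0.324498 = 0.53668.
CI: 1.6840 ± 0.53668 → (1.147, 2.221).
With 90% confidence, each one-unit increase in weekly study hours is associated with a change of between 1.147 and 2.221 points in final exam score.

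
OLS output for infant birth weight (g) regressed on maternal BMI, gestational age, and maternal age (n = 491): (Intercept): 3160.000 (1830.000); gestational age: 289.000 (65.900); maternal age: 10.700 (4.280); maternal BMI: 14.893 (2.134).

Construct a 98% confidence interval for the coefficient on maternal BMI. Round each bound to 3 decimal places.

(9.912, 19.874)

Read off: b = 14.893, SE = 2.134 for maternal BMI.
df = n − k − 1 = 491 − 3 − 1 = 487.
t* = t_{0.01, 487} = 2.334029.
Margin = t* × SE = 2.334029 × 2.134 = 4.98082.
CI: 14.893 ± 4.98082 → (9.912, 19.874).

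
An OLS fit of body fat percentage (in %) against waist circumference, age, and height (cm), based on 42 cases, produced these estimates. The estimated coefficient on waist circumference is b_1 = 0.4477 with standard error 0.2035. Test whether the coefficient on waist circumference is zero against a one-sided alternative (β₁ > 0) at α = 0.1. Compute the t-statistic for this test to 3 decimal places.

t = 2.200

H₀: β₁ = 0 vs H₁: β₁ > 0.
t = (b_1 − β₁⁰)/SE = 0.4477 / 0.2035 = 2.200.
df = n − k − 1 = 42 − 3 − 1 = 38.
One-sided p ≈ 0.0170, which is < 0.1, so reject H₀.
There is evidence that the true slope on waist circumference is positive, holding the other predictors fixed.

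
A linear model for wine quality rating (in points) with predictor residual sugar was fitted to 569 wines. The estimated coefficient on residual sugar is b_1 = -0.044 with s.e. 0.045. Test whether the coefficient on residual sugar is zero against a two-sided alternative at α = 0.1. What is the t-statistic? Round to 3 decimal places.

H₀: β₁ = 0 vs H₁: β₁ ≠ 0.
t = (b_1 − β₁⁰)/SE = -0.044 / 0.045 = -0.978.
df = n − 2 = 569 − 2 = 567.
Two-sided p ≈ 0.3286, which is ≥ 0.1, so fail to reject H₀.
The data do not give significant evidence of an association between residual sugar and wine quality rating.

t = -0.978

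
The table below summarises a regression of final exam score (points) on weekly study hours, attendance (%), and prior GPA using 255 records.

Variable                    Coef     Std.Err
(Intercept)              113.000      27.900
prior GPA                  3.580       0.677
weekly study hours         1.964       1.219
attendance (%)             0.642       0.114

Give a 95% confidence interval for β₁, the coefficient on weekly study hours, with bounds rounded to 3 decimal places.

(-0.437, 4.365)

Read off: b = 1.964, SE = 1.219 for weekly study hours.
df = n − k − 1 = 255 − 3 − 1 = 251.
t* = t_{0.025, 251} = 1.96946.
Margin = t* × SE = 1.96946 × 1.219 = 2.40077.
CI: 1.964 ± 2.40077 → (-0.437, 4.365).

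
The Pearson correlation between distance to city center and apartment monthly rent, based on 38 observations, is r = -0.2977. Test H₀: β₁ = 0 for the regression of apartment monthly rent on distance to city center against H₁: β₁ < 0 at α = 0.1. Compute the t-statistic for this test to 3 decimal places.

t = r·√(n − 2)/√(1 − r²) = -0.2977·√36/√0.911375 = -1.871.
df = n − 2 = 36.
One-sided p ≈ 0.0347, which is < 0.1, so reject H₀.
There is evidence of a linear association between distance to city center and apartment monthly rent.

t = -1.871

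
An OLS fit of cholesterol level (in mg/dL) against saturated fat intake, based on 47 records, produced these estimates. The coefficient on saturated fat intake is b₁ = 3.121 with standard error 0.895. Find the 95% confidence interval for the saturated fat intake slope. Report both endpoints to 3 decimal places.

(1.318, 4.924)

df = n − 2 = 47 − 2 = 45.
t* = t_{0.025, 45} = 2.014103.
Margin = t* × SE = 2.014103 × 0.895 = 1.80262.
CI: 3.121 ± 1.80262 → (1.318, 4.924).
With 95% confidence, each one-unit increase in saturated fat intake is associated with a change of between 1.318 and 4.924 mg/dL in cholesterol level.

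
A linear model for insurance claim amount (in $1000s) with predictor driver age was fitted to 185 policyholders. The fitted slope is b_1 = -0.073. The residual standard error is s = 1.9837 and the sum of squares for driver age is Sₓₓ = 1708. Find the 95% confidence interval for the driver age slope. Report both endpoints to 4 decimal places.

(-0.1677, 0.0217)

SE(b_1) = s/√Sₓₓ = 1.9837/√1708 = 0.047999.
df = n − 2 = 183.
t* = t_{0.025, 183} = 1.973012.
Margin = t* × SE = 1.973012 × 0.047999 = 0.094703.
CI: -0.073 ± 0.094703 → (-0.1677, 0.0217).
With 95% confidence, each one-unit increase in driver age is associated with a change of between -0.1677 and 0.0217 $1000s in insurance claim amount.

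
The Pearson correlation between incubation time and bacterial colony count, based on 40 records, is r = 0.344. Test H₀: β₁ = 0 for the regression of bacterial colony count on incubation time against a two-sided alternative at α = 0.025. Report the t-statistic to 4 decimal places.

t = r·√(n − 2)/√(1 − r²) = 0.344·√38/√0.881664 = 2.2584.
df = n − 2 = 38.
Two-sided p ≈ 0.0297, which is ≥ 0.025, so fail to reject H₀.
The data do not give significant evidence of a linear association between incubation time and bacterial colony count.

t = 2.2584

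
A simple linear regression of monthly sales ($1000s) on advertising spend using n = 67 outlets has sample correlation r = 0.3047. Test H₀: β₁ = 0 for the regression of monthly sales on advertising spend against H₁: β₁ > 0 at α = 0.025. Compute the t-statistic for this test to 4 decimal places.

t = r·√(n − 2)/√(1 − r²) = 0.3047·√65/√0.907158 = 2.5792.
df = n − 2 = 65.
One-sided p ≈ 0.0061, which is < 0.025, so reject H₀.
There is evidence of a linear association between advertising spend and monthly sales.

t = 2.5792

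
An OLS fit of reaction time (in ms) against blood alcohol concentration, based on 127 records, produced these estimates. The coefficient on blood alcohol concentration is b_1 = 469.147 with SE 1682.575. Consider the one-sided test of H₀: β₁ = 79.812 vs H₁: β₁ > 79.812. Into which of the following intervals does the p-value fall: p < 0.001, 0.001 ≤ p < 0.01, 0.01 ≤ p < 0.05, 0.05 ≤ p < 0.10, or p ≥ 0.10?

t = (469.147 − 79.812) / 1682.575 = 0.231.
df = n − 2 = 127 − 2 = 125.
One-sided p = P(T_{125} > t) ≈ 0.4087.
So p ≥ 0.10.

p ≥ 0.10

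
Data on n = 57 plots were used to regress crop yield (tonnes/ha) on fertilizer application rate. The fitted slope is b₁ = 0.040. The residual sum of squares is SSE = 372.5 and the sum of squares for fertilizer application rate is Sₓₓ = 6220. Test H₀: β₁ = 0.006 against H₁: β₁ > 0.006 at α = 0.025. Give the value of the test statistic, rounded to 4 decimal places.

MSE = SSE/(n − 2) = 372.5/55 = 6.77273.
SE(b₁) = √(MSE/Sₓₓ) = √(6.77273/6220) = 0.0329979.
t = (0.040 − 0.006) / 0.0329979 = 1.0304.
df = n − 2 = 55.
One-sided p ≈ 0.1537, which is ≥ 0.025, so fail to reject H₀.
The data do not give significant evidence that the true slope on fertilizer application rate exceeds 0.006 tonnes/ha per unit.

t = 1.0304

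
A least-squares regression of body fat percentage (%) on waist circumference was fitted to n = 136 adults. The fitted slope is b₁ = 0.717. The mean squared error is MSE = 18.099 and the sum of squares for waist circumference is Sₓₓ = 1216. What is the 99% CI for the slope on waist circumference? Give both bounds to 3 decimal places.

SE(b₁) = √(MSE/Sₓₓ) = √(18.099/1216) = 0.122.
df = n − 2 = 134.
t* = t_{0.005, 134} = 2.613017.
Margin = t* × SE = 2.613017 × 0.122 = 0.31879.
CI: 0.717 ± 0.31879 → (0.398, 1.036).
With 99% confidence, each one-unit increase in waist circumference is associated with a change of between 0.398 and 1.036 % in body fat percentage.

(0.398, 1.036)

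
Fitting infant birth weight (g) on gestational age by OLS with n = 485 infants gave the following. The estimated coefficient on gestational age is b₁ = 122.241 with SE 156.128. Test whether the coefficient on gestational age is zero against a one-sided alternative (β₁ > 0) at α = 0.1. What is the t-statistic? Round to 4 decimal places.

H₀: β₁ = 0 vs H₁: β₁ > 0.
t = (b₁ − β₁⁰)/SE = 122.241 / 156.128 = 0.7830.
df = n − 2 = 485 − 2 = 483.
One-sided p ≈ 0.2170, which is ≥ 0.1, so fail to reject H₀.
The data do not give significant evidence that the true slope on gestational age is positive.

t = 0.7830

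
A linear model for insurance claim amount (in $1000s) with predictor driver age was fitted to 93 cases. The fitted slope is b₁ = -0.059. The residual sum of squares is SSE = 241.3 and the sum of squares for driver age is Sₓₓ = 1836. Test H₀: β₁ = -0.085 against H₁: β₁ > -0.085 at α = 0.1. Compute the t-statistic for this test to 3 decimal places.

t = 0.684

MSE = SSE/(n − 2) = 241.3/91 = 2.65165.
SE(b₁) = √(MSE/Sₓₓ) = √(2.65165/1836) = 0.0380033.
t = (-0.059 − (-0.085)) / 0.0380033 = 0.684.
df = n − 2 = 91.
One-sided p ≈ 0.2478, which is ≥ 0.1, so fail to reject H₀.
The data do not give significant evidence that the true slope on driver age exceeds -0.085 $1000s per unit.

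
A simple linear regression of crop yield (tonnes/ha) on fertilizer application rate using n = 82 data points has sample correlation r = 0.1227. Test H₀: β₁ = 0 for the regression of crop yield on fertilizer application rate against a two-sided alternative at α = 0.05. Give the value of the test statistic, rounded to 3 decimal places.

t = r·√(n − 2)/√(1 − r²) = 0.1227·√80/√0.984945 = 1.106.
df = n − 2 = 80.
Two-sided p ≈ 0.2721, which is ≥ 0.05, so fail to reject H₀.
The data do not give significant evidence of a linear association between fertilizer application rate and crop yield.

t = 1.106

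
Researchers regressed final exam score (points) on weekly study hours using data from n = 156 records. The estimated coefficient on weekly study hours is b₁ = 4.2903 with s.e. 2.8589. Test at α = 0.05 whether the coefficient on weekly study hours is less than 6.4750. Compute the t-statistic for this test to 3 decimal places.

H₀: β₁ = 6.4750 vs H₁: β₁ < 6.4750.
t = (b₁ − β₁⁰)/SE = (4.2903 − 6.4750) / 2.8589 = -0.764.
df = n − 2 = 156 − 2 = 154.
One-sided p ≈ 0.2230, which is ≥ 0.05, so fail to reject H₀.
The data do not give significant evidence that the true slope on weekly study hours is below 6.4750 points per unit.

t = -0.764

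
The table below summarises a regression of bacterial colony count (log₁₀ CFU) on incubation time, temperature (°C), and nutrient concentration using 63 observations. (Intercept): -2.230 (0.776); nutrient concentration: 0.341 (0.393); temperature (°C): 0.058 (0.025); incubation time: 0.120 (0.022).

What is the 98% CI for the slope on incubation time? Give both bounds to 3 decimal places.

(0.067, 0.173)

Read off: b = 0.120, SE = 0.022 for incubation time.
df = n − k − 1 = 63 − 3 − 1 = 59.
t* = t_{0.01, 59} = 2.391229.
Margin = t* × SE = 2.391229 × 0.022 = 0.05261.
CI: 0.120 ± 0.05261 → (0.067, 0.173).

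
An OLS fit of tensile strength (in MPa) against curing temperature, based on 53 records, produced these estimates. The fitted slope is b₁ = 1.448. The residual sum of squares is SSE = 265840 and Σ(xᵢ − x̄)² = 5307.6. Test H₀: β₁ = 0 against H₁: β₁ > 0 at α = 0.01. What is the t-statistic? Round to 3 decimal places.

MSE = SSE/(n − 2) = 265840/51 = 5212.55.
SE(b₁) = √(MSE/Sₓₓ) = √(5212.55/5307.6) = 0.991005.
t = 1.448 / 0.991005 = 1.461.
df = n − 2 = 51.
One-sided p ≈ 0.0751, which is ≥ 0.01, so fail to reject H₀.
The data do not give significant evidence that the true slope on curing temperature is positive.

t = 1.461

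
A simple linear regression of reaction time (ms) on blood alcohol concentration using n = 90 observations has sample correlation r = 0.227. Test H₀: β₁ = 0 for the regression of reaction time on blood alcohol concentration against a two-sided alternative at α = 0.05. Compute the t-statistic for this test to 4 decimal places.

t = 2.1865

t = r·√(n − 2)/√(1 − r²) = 0.227·√88/√0.948471 = 2.1865.
df = n − 2 = 88.
Two-sided p ≈ 0.0314, which is < 0.05, so reject H₀.
There is evidence of a linear association between blood alcohol concentration and reaction time.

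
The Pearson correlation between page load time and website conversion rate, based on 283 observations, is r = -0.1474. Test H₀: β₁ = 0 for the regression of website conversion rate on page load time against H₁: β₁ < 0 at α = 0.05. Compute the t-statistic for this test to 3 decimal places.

t = -2.498

t = r·√(n − 2)/√(1 − r²) = -0.1474·√281/√0.978273 = -2.498.
df = n − 2 = 281.
One-sided p ≈ 0.0065, which is < 0.05, so reject H₀.
There is evidence of a linear association between page load time and website conversion rate.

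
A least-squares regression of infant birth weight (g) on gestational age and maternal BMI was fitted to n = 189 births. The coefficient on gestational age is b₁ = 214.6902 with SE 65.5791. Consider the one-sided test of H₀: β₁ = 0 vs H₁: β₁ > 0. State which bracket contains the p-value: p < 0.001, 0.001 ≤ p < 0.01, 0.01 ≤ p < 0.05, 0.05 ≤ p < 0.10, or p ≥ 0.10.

t = 214.6902 / 65.5791 = 3.274.
df = n − k − 1 = 189 − 2 − 1 = 186.
One-sided p = P(T_{186} > t) ≈ 0.0006.
So p < 0.001.

p < 0.001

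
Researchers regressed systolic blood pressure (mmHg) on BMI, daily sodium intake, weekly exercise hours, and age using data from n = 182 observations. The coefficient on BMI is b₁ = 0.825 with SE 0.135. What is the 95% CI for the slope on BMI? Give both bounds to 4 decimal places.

(0.5586, 1.0914)

df = n − k − 1 = 182 − 4 − 1 = 177.
t* = t_{0.025, 177} = 1.973457.
Margin = t* × SE = 1.973457 × 0.135 = 0.266417.
CI: 0.825 ± 0.266417 → (0.5586, 1.0914).
With 95% confidence, each one-unit increase in BMI is associated with a change of between 0.5586 and 1.0914 mmHg in systolic blood pressure, holding the other predictors fixed.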